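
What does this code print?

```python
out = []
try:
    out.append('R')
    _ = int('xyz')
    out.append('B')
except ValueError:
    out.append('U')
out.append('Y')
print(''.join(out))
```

Execution trace: 'R' (try body) → 'U' (except ValueError) → 'Y' (after the try/except). Output: RUY

Answer: RUY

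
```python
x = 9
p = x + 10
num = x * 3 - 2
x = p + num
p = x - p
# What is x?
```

Trace:
`x = 9` → x = 9
`p = x + 10` → p = 19
`num = x * 3 - 2` → num = 25
`x = p + num` → x = 44
`p = x - p` → p = 25
So x = 44

Answer: 44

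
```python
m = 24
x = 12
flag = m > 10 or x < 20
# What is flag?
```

Trace:
`m = 24` → m = 24
`x = 12` → x = 12
`flag = m > 10 or x < 20` → flag = True
So flag = True

Answer: True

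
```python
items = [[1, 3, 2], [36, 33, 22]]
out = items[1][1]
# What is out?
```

Trace:
`items = [[1, 3, 2], [36, 33, 22]]` → items = [[1, 3, 2], [36, 33, 22]]
`out = items[1][1]` → out = 33
So out = 33

Answer: 33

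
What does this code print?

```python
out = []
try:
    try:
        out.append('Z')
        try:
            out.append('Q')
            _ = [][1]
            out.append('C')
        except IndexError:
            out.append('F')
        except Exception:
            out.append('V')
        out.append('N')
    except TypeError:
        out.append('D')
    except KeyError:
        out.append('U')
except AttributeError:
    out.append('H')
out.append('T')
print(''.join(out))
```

Execution trace: 'Z' (try body) → 'Q' (inner try body) → 'F' (inner except IndexError) → 'N' (try body, no exception) → 'T' (after the try/except). Output: ZQFNT

Answer: ZQFNT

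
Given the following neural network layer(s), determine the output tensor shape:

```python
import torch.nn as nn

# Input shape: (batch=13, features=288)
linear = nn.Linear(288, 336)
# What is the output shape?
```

Input: (13, 288) -> Output: (13, 336)

Answer: (13, 336)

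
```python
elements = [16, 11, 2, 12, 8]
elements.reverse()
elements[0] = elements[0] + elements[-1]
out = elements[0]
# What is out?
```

Trace:
`elements = [16, 11, 2, 12, 8]` → elements = [16, 11, 2, 12, 8]
`elements.reverse()` → elements = [8, 12, 2, 11, 16]
`elements[0] = elements[0] + elements[-1]` → elements = [24, 12, 2, 11, 16]
`out = elements[0]` → out = 24
So out = 24

Answer: 24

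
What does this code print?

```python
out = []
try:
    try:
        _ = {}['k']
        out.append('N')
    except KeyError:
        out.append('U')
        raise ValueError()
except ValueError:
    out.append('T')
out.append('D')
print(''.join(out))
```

Execution trace: 'U' (inner except KeyError) → 'T' (outer except ValueError) → 'D' (after the try/except). Output: UTD

Answer: UTD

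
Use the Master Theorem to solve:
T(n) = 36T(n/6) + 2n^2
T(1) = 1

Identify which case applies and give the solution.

a=36, b=6, f(n)=2n^2. log_6(36) = 2. Since c=2 = 2, Case 2 applies: T(n) = Θ(n^log_b(a) · log n) = O(n^2 log n).

Answer: O(n^2 log n) - Case 2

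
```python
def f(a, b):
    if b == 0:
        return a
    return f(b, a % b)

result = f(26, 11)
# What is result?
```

f(26, 11) -> f(11, 4) -> f(4, 3) -> f(3, 1) -> f(1, 0) -> 1

Answer: 1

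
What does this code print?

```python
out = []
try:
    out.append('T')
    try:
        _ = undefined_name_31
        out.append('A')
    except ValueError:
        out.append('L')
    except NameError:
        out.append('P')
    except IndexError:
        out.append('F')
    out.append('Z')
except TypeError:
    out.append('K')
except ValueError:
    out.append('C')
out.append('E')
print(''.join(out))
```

Execution trace: 'T' (try body) → 'P' (inner except NameError) → 'Z' (try body, no exception) → 'E' (after the try/except). Output: TPZE

Answer: TPZE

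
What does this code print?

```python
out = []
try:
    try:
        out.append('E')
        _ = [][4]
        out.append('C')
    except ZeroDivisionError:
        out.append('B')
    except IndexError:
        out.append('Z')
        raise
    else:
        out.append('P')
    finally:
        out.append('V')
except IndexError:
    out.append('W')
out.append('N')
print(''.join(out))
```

Execution trace: 'E' (inner try body) → 'Z' (inner except IndexError) → 'V' (inner finally) → 'W' (outer except IndexError) → 'N' (after the try/except). Output: EZVWN

Answer: EZVWN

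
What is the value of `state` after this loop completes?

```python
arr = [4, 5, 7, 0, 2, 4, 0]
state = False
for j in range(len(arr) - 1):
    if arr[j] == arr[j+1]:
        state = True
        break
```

Check consecutive duplicates in [4, 5, 7, 0, 2, 4, 0]
`state` takes the values: False

Answer: False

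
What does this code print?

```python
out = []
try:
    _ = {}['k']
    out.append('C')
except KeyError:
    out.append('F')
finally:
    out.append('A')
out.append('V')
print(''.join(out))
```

Execution trace: 'F' (except KeyError) → 'A' (finally) → 'V' (after the try/except). Output: FAV

Answer: FAV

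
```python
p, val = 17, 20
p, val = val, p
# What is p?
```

Trace:
`p, val = 17, 20` → p = 17; val = 20
`p, val = val, p` → p = 20; val = 17
So p = 20

Answer: 20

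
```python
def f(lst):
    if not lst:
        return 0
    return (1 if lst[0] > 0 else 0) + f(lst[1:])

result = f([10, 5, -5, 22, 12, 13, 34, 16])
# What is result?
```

Count of positive elements in [10, 5, -5, 22, 12, 13, 34, 16] = 7

Answer: 7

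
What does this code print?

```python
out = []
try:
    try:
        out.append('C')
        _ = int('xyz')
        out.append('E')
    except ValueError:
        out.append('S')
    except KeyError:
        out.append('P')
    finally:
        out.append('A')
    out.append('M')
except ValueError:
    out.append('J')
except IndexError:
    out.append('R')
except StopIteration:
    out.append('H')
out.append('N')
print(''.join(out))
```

Execution trace: 'C' (inner try body) → 'S' (inner except ValueError) → 'A' (inner finally) → 'M' (try body, no exception) → 'N' (after the try/except). Output: CSAMN

Answer: CSAMN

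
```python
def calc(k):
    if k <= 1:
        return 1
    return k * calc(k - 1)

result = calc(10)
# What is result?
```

calc(10) = 10 * 9 * 8 * 7 * 6 * 5 * 4 * 3 * 2 * 1 = 3628800

Answer: 3628800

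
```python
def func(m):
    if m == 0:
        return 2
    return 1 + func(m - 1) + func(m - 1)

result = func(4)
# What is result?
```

func(m) = 1 + 2·func(m-1), func(0)=2. Closed form: (2+1)·2^4 - 1 = 47.

Answer: 47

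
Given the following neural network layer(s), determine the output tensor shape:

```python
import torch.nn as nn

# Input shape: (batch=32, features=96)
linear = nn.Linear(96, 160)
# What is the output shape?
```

Input: (32, 96) -> Output: (32, 160)

Answer: (32, 160)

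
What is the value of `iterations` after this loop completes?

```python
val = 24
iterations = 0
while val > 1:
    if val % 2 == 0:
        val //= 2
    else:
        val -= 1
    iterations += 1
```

Steps to reduce 24 to 1
`iterations` takes the values: 0 → 1 → 2 → 3 → 4 → 5

Answer: 5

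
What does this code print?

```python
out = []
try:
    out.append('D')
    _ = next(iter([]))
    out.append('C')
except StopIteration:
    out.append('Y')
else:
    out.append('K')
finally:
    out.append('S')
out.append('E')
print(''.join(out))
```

Execution trace: 'D' (try body) → 'Y' (except StopIteration) → 'S' (finally) → 'E' (after the try/except). Output: DYSE

Answer: DYSE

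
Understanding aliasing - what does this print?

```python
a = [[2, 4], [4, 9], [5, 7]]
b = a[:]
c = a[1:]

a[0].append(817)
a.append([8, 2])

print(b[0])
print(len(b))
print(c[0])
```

Key concept: slice with nested mutation.
Step by step:
`a = [[2, 4], [4, 9], [5, 7]]` → a = [[2, 4], [4, 9], [5, 7]]
`b = a[:]` → b = [[2, 4], [4, 9], [5, 7]]
`c = a[1:]` → c = [[4, 9], [5, 7]]
`a[0].append(817)` → a = [[2, 4, 817], [4, 9], [5, 7]]; b = [[2, 4, 817], [4, 9], [5, 7]]
`a.append([8, 2])` → a = [[2, 4, 817], [4, 9], [5, 7], [8, 2]]
`print(b[0])` → prints [2, 4, 817]
`print(len(b))` → prints 3
`print(c[0])` → prints [4, 9]

Answer:
[2, 4, 817]
3
[4, 9]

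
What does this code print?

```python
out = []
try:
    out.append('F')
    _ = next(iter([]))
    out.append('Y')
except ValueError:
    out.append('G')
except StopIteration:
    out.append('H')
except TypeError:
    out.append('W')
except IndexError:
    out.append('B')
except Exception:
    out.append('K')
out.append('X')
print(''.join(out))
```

Execution trace: 'F' (try body) → 'H' (except StopIteration) → 'X' (after the try/except). Output: FHX

Answer: FHX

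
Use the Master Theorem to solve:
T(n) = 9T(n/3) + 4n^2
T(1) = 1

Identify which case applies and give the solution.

a=9, b=3, f(n)=4n^2. log_3(9) = 2. Since c=2 = 2, Case 2 applies: T(n) = Θ(n^log_b(a) · log n) = O(n^2 log n).

Answer: O(n^2 log n) - Case 2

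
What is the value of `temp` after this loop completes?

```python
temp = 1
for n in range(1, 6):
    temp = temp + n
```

Start at 1, add 1 through 5
`temp` takes the values: 1 → 2 → 4 → 7 → 11 → 16

Answer: 16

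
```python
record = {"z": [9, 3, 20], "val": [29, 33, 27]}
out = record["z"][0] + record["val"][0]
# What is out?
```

Trace:
`record = {"z": [9, 3, 20], "val": [29, 33, 27]}` → record = {'z': [9, 3, 20], 'val': [29, 33, 27]}
`out = record["z"][0] + record["val"][0]` → out = 38
So out = 38

Answer: 38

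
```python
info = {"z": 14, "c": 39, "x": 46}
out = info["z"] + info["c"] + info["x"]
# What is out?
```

Trace:
`info = {"z": 14, "c": 39, "x": 46}` → info = {'z': 14, 'c': 39, 'x': 46}
`out = info["z"] + info["c"] + info["x"]` → out = 99
So out = 99

Answer: 99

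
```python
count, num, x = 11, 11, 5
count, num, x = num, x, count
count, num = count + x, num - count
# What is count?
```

Trace:
`count, num, x = 11, 11, 5` → count = 11; num = 11; x = 5
`count, num, x = num, x, count` → count = 11; num = 5; x = 11
`count, num = count + x, num - count` → count = 22; num = -6
So count = 22

Answer: 22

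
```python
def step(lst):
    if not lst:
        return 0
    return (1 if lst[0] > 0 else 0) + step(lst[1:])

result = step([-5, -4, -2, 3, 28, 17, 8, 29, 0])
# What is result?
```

Count of positive elements in [-5, -4, -2, 3, 28, 17, 8, 29, 0] = 5

Answer: 5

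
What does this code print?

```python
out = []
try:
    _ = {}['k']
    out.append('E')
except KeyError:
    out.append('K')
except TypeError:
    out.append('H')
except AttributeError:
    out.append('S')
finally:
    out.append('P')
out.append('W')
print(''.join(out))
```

Execution trace: 'K' (except KeyError) → 'P' (finally) → 'W' (after the try/except). Output: KPW

Answer: KPW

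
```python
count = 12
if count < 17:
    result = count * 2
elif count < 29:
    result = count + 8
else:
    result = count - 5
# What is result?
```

Trace:
`count = 12` → count = 12
`if count < 17: ...` → count < 17 is True → result = 24
So result = 24

Answer: 24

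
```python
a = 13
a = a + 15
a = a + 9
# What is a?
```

Trace:
`a = 13` → a = 13
`a = a + 15` → a = 28
`a = a + 9` → a = 37
So a = 37

Answer: 37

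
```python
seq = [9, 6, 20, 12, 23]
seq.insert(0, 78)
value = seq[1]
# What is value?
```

Trace:
`seq = [9, 6, 20, 12, 23]` → seq = [9, 6, 20, 12, 23]
`seq.insert(0, 78)` → seq = [78, 9, 6, 20, 12, 23]
`value = seq[1]` → value = 9
So value = 9

Answer: 9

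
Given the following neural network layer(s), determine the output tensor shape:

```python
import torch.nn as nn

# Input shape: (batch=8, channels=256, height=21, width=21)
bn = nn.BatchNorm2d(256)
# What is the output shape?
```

Input: (8, 256, 21, 21) -> Output: (8, 256, 21, 21)

Answer: (8, 256, 21, 21)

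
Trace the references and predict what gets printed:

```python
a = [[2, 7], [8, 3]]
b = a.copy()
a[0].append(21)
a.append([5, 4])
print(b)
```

Key concept: shallow copy with nested lists.
Step by step:
`a = [[2, 7], [8, 3]]` → a = [[2, 7], [8, 3]]
`b = a.copy()` → b = [[2, 7], [8, 3]]
`a[0].append(21)` → a = [[2, 7, 21], [8, 3]]; b = [[2, 7, 21], [8, 3]]
`a.append([5, 4])` → a = [[2, 7, 21], [8, 3], [5, 4]]
`print(b)` → prints [[2, 7, 21], [8, 3]]

Answer: [[2, 7, 21], [8, 3]]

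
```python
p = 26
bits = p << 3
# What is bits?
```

Trace:
`p = 26` → p = 26
`bits = p << 3` → bits = 208
So bits = 208

Answer: 208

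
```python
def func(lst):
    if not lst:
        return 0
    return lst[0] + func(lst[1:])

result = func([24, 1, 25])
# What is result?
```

24 + 1 + 25 + 0 = 50

Answer: 50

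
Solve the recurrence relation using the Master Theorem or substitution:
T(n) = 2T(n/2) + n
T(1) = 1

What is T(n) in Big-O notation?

By Master Theorem: a=2, b=2, f(n)=n. Since log_2(2) = 1 and f(n) = Θ(n^1), Case 2 applies. T(n) = O(n log n).

Answer: O(n log n)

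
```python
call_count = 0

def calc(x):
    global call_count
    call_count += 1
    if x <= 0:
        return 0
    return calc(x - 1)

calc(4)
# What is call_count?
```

Linear recursion stepping by 1: 5 calls from x=4 down to ≤0.

Answer: 5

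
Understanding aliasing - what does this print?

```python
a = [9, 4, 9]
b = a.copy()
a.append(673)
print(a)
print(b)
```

Key concept: list.copy() creates independent copy.
Step by step:
`a = [9, 4, 9]` → a = [9, 4, 9]
`b = a.copy()` → b = [9, 4, 9]
`a.append(673)` → a = [9, 4, 9, 673]
`print(a)` → prints [9, 4, 9, 673]
`print(b)` → prints [9, 4, 9]

Answer:
[9, 4, 9, 673]
[9, 4, 9]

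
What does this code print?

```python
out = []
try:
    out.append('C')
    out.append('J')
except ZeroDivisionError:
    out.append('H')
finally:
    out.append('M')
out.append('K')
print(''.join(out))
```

Execution trace: 'C' (try body) → 'J' (try body, no exception) → 'M' (finally) → 'K' (after the try/except). Output: CJMK

Answer: CJMK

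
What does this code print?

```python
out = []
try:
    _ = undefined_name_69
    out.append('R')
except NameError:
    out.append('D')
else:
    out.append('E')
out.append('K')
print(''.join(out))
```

Execution trace: 'D' (except NameError) → 'K' (after the try/except). Output: DK

Answer: DK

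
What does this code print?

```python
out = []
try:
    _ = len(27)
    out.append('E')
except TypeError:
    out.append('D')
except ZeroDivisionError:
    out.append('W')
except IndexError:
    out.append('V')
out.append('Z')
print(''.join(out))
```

Execution trace: 'D' (except TypeError) → 'Z' (after the try/except). Output: DZ

Answer: DZ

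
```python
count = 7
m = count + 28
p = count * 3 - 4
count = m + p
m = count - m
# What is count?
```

Trace:
`count = 7` → count = 7
`m = count + 28` → m = 35
`p = count * 3 - 4` → p = 17
`count = m + p` → count = 52
`m = count - m` → m = 17
So count = 52

Answer: 52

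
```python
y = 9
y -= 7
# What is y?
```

Trace:
`y = 9` → y = 9
`y -= 7` → y = 2
So y = 2

Answer: 2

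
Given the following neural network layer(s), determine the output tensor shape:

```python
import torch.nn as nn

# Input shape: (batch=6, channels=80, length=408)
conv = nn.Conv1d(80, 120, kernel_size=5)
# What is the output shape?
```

Input: (6, 80, 408) -> Output: (6, 120, 404)

Answer: (6, 120, 404)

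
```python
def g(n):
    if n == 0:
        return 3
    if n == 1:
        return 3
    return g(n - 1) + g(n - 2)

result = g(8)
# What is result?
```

Build up from base cases: g(0)=3, g(1)=3, g(2)=6, g(3)=9, g(4)=15, g(5)=24, g(6)=39, ..., g(8)=102

Answer: 102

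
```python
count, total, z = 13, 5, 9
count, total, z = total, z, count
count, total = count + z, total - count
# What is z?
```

Trace:
`count, total, z = 13, 5, 9` → count = 13; total = 5; z = 9
`count, total, z = total, z, count` → count = 5; total = 9; z = 13
`count, total = count + z, total - count` → count = 18; total = 4
So z = 13

Answer: 13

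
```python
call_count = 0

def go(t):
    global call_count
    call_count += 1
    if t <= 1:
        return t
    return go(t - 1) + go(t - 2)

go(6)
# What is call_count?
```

Calls(t) = 1 + Calls(t-1) + Calls(t-2); Calls(0)=Calls(1)=1. For t=6 this gives 25.

Answer: 25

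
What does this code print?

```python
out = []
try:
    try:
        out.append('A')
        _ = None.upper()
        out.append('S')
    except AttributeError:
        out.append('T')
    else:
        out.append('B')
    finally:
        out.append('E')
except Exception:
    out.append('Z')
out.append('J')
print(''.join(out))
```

Execution trace: 'A' (inner try body) → 'T' (inner except AttributeError) → 'E' (inner finally) → 'J' (after the try/except). Output: ATEJ

Answer: ATEJ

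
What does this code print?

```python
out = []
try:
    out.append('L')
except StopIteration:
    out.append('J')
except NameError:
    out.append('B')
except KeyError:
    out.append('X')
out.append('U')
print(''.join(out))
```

Execution trace: 'L' (try body, no exception) → 'U' (after the try/except). Output: LU

Answer: LU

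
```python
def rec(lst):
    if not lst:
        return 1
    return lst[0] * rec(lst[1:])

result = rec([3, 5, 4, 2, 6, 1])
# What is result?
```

Product over [3, 5, 4, 2, 6, 1] = 3 * 5 * 4 * 2 * 6 * 1 = 720

Answer: 720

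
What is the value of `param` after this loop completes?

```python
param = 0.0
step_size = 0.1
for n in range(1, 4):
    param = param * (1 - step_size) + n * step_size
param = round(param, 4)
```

Moving average with lr=0.1
`param` takes the values: 0.0 → 0.1 → 0.29 → 0.561

Answer: 0.561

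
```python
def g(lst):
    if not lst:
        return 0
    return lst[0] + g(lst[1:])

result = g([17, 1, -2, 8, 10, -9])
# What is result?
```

17 + 1 + (-2) + 8 + 10 + (-9) + 0 = 25

Answer: 25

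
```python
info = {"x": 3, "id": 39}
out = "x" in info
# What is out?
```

Trace:
`info = {"x": 3, "id": 39}` → info = {'x': 3, 'id': 39}
`out = "x" in info` → out = True
So out = True

Answer: True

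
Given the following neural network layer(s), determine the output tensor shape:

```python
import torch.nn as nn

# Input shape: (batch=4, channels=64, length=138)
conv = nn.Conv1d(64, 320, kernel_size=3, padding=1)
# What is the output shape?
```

Input: (4, 64, 138) -> Output: (4, 320, 138)

Answer: (4, 320, 138)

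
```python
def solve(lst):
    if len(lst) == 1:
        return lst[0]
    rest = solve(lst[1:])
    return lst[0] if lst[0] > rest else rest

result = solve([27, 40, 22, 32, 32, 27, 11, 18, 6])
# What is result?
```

Recursive max over [27, 40, 22, 32, 32, 27, 11, 18, 6] = 40

Answer: 40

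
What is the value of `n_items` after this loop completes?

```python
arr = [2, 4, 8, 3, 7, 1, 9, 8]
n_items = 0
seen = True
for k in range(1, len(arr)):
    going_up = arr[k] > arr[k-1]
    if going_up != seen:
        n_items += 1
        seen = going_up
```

Count direction changes in [2, 4, 8, 3, 7, 1, 9, 8]
`n_items` takes the values: 0 → 1 → 2 → 3 → 4 → 5

Answer: 5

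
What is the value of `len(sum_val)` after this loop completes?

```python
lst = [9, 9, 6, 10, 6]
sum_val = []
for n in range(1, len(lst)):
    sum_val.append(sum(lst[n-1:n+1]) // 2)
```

Number of 2-element averages
`sum_val` takes the values: [] → [9] → [9, 7] → [9, 7, 8] → [9, 7, 8, 8]
So `len(sum_val)` = 4

Answer: 4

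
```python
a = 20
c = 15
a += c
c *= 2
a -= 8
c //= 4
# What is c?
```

Trace:
`a = 20` → a = 20
`c = 15` → c = 15
`a += c` → a = 35
`c *= 2` → c = 30
`a -= 8` → a = 27
`c //= 4` → c = 7
So c = 7

Answer: 7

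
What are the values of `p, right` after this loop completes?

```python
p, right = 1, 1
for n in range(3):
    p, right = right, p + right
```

Fibonacci: after 3 iterations
`p, right` takes the values: (1, 1) → (1, 2) → (2, 3) → (3, 5)

Answer: 3, 5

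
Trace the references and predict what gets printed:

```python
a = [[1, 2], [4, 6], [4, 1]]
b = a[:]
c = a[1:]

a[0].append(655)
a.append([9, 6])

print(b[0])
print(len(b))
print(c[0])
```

Key concept: slice with nested mutation.
Step by step:
`a = [[1, 2], [4, 6], [4, 1]]` → a = [[1, 2], [4, 6], [4, 1]]
`b = a[:]` → b = [[1, 2], [4, 6], [4, 1]]
`c = a[1:]` → c = [[4, 6], [4, 1]]
`a[0].append(655)` → a = [[1, 2, 655], [4, 6], [4, 1]]; b = [[1, 2, 655], [4, 6], [4, 1]]
`a.append([9, 6])` → a = [[1, 2, 655], [4, 6], [4, 1], [9, 6]]
`print(b[0])` → prints [1, 2, 655]
`print(len(b))` → prints 3
`print(c[0])` → prints [4, 6]

Answer:
[1, 2, 655]
3
[4, 6]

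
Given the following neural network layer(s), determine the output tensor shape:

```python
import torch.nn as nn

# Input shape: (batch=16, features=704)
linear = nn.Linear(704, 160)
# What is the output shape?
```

Input: (16, 704) -> Output: (16, 160)

Answer: (16, 160)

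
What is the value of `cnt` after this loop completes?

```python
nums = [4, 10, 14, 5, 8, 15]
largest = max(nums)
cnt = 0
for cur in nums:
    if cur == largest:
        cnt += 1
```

Count of max value 15 in [4, 10, 14, 5, 8, 15]
`cnt` takes the values: 0 → 1

Answer: 1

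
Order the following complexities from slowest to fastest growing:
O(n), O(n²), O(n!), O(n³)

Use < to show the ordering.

Ordered by growth rate: O(n) < O(n²) < O(n³) < O(n!)

Answer: O(n) < O(n²) < O(n³) < O(n!)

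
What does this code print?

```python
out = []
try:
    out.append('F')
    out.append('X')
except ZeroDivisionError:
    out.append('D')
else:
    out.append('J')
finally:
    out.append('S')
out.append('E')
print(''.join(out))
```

Execution trace: 'F' (try body) → 'X' (try body, no exception) → 'J' (else) → 'S' (finally) → 'E' (after the try/except). Output: FXJSE

Answer: FXJSE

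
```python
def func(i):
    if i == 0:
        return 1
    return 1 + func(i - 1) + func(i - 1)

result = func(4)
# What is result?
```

func(i) = 1 + 2·func(i-1), func(0)=1. Closed form: (1+1)·2^4 - 1 = 31.

Answer: 31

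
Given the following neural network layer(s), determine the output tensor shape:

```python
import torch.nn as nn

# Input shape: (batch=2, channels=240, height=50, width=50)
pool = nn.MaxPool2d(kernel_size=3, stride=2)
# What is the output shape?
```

Input: (2, 240, 50, 50) -> Output: (2, 240, 24, 24)

Answer: (2, 240, 24, 24)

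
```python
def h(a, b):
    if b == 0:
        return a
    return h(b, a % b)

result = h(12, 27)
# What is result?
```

h(12, 27) -> h(27, 12) -> h(12, 3) -> h(3, 0) -> 3

Answer: 3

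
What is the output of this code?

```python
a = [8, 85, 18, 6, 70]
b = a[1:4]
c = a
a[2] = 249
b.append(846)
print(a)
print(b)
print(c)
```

Key concept: slice vs alias.
Step by step:
`a = [8, 85, 18, 6, 70]` → a = [8, 85, 18, 6, 70]
`b = a[1:4]` → b = [85, 18, 6]
`c = a` → c = [8, 85, 18, 6, 70] (same object as a)
`a[2] = 249` → a = [8, 85, 249, 6, 70] (same object as c); c = [8, 85, 249, 6, 70] (same object as a)
`b.append(846)` → b = [85, 18, 6, 846]
`print(a)` → prints [8, 85, 249, 6, 70]
`print(b)` → prints [85, 18, 6, 846]
`print(c)` → prints [8, 85, 249, 6, 70]

Answer:
[8, 85, 249, 6, 70]
[85, 18, 6, 846]
[8, 85, 249, 6, 70]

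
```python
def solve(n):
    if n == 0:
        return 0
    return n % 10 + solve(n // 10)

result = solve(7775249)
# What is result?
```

Sum of digits of 7775249: 9 + 4 + 2 + 5 + 7 + 7 + 7 = 41

Answer: 41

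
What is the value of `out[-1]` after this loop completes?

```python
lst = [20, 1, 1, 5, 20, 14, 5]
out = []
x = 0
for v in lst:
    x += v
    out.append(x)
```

Cumulative sum ends at 66
`out` takes the values: [] → [20] → [20, 21] → [20, 21, 22] → [20, 21, 22, 27] → [20, 21, 22, 27, 47] → [20, 21, 22, 27, 47, 61] → [20, 21, 22, 27, 47, 61, 66]
So `out[-1]` = 66

Answer: 66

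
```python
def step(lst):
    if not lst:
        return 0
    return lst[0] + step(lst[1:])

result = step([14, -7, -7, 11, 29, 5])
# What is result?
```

14 + (-7) + (-7) + 11 + 29 + 5 + 0 = 45

Answer: 45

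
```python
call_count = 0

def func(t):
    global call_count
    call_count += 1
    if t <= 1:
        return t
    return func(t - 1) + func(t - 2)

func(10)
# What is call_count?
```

Calls(t) = 1 + Calls(t-1) + Calls(t-2); Calls(0)=Calls(1)=1. For t=10 this gives 177.

Answer: 177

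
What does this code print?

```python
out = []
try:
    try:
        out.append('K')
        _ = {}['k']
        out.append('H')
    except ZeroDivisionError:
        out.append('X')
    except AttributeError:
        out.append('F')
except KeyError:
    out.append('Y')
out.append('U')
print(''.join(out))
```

Execution trace: 'K' (try body) → 'Y' (outer except KeyError) → 'U' (after the try/except). Output: KYU

Answer: KYU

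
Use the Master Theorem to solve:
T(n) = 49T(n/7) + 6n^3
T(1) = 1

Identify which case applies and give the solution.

a=49, b=7, f(n)=6n^3. log_7(49) = 2. Since c=3 > 2 and the regularity condition holds (49(n/7)^3 = (49/7^3)n^3 with 49/7^3 < 1), Case 3 applies: T(n) = Θ(f(n)) = O(n^3).

Answer: O(n^3) - Case 3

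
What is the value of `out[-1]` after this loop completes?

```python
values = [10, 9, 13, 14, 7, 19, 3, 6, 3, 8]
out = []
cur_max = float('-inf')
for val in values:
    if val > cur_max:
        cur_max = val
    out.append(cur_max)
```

Running max ends at 19
`out` takes the values: [] → [10] → [10, 10] → [10, 10, 13] → [10, 10, 13, 14] → [10, 10, 13, 14, 14] → [10, 10, 13, 14, 14, 19] → [10, 10, 13, 14, 14, 19, 19] → [10, 10, 13, 14, 14, 19, 19, 19] → [10, 10, 13, 14, 14, 19, 19, 19, 19] → [10, 10, 13, 14, 14, 19, 19, 19, 19, 19]
So `out[-1]` = 19

Answer: 19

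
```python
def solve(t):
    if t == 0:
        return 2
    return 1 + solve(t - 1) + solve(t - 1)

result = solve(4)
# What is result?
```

solve(t) = 1 + 2·solve(t-1), solve(0)=2. Closed form: (2+1)·2^4 - 1 = 47.

Answer: 47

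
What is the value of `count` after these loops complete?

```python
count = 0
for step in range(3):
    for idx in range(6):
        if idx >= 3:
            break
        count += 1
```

Inner breaks at 3, outer runs 3 times
`count` takes the values: 0 → 1 → 2 → 3 → 4 → 5 → 6 → 7 → 8 → 9

Answer: 9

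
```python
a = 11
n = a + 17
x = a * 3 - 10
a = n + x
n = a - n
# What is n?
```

Trace:
`a = 11` → a = 11
`n = a + 17` → n = 28
`x = a * 3 - 10` → x = 23
`a = n + x` → a = 51
`n = a - n` → n = 23
So n = 23

Answer: 23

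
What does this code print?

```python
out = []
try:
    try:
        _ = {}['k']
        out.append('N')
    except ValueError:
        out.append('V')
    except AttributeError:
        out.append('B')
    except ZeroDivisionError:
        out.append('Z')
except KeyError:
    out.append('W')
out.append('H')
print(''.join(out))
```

Execution trace: 'W' (outer except KeyError) → 'H' (after the try/except). Output: WH

Answer: WH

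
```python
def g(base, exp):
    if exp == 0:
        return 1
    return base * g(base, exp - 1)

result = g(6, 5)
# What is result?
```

g(6, 5) = 6 * 6 * 6 * 6 * 6 = 7776

Answer: 7776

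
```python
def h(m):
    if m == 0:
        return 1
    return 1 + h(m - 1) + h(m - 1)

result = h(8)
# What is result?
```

h(m) = 1 + 2·h(m-1), h(0)=1. Closed form: (1+1)·2^8 - 1 = 511.

Answer: 511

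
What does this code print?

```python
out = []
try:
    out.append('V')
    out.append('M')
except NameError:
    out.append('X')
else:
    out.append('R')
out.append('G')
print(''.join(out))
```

Execution trace: 'V' (try body) → 'M' (try body, no exception) → 'R' (else) → 'G' (after the try/except). Output: VMRG

Answer: VMRG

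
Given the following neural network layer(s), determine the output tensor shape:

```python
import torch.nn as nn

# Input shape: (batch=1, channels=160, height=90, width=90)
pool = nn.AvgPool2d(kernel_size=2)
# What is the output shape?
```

Input: (1, 160, 90, 90) -> Output: (1, 160, 45, 45)

Answer: (1, 160, 45, 45)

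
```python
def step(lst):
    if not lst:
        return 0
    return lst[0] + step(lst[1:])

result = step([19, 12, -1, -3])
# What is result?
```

19 + 12 + (-1) + (-3) + 0 = 27

Answer: 27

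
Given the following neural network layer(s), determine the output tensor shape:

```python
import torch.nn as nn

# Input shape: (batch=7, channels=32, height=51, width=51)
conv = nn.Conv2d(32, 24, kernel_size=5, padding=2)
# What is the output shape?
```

Input: (7, 32, 51, 51) -> Output: (7, 24, 51, 51)

Answer: (7, 24, 51, 51)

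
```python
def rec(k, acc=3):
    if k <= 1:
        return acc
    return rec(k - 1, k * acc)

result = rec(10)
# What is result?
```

Accumulator trace (n, acc): (10, 3) -> (9, 30) -> (8, 270) -> (7, 2160) -> (6, 15120) -> (5, 90720) -> (4, 453600) -> (3, 1814400) -> (2, 5443200) -> (1, 10886400) -> return 10886400

Answer: 10886400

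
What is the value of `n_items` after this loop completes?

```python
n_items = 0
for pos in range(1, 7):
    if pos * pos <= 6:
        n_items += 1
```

Count numbers where pos² ≤ 6
`n_items` takes the values: 0 → 1 → 2

Answer: 2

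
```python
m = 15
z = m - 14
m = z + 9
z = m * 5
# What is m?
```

Trace:
`m = 15` → m = 15
`z = m - 14` → z = 1
`m = z + 9` → m = 10
`z = m * 5` → z = 50
So m = 10

Answer: 10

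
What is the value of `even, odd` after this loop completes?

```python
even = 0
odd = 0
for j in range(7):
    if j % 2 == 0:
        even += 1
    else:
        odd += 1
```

Count evens and odds in range(7)
`even, odd` takes the values: (0, 0) → (1, 0) → (1, 1) → (2, 1) → (2, 2) → (3, 2) → (3, 3) → (4, 3)

Answer: 4, 3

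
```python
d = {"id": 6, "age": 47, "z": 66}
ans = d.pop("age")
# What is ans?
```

Trace:
`d = {"id": 6, "age": 47, "z": 66}` → d = {'id': 6, 'age': 47, 'z': 66}
`ans = d.pop("age")` → d = {'id': 6, 'z': 66}; ans = 47
So ans = 47

Answer: 47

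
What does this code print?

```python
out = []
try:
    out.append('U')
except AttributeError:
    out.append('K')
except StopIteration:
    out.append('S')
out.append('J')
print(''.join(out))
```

Execution trace: 'U' (try body, no exception) → 'J' (after the try/except). Output: UJ

Answer: UJ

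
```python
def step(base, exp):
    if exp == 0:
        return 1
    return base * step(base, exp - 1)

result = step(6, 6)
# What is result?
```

step(6, 6) = 6 * 6 * 6 * 6 * 6 * 6 = 46656

Answer: 46656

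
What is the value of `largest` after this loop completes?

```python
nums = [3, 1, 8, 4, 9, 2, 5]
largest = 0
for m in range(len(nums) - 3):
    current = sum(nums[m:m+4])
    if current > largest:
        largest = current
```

Max sum of 4-element window in [3, 1, 8, 4, 9, 2, 5]
`largest` takes the values: 0 → 16 → 22 → 23

Answer: 23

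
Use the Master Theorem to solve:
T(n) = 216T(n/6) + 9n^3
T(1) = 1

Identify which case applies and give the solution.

a=216, b=6, f(n)=9n^3. log_6(216) = 3. Since c=3 = 3, Case 2 applies: T(n) = Θ(n^log_b(a) · log n) = O(n^3 log n).

Answer: O(n^3 log n) - Case 2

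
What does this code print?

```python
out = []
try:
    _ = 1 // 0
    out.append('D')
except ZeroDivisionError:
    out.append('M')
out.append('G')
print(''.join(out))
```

Execution trace: 'M' (except ZeroDivisionError) → 'G' (after the try/except). Output: MG

Answer: MG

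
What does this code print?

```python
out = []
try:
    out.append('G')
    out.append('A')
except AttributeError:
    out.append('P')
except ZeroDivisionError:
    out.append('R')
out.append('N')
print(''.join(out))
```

Execution trace: 'G' (try body) → 'A' (try body, no exception) → 'N' (after the try/except). Output: GAN

Answer: GAN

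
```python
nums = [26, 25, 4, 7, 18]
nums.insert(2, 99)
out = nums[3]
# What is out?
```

Trace:
`nums = [26, 25, 4, 7, 18]` → nums = [26, 25, 4, 7, 18]
`nums.insert(2, 99)` → nums = [26, 25, 99, 4, 7, 18]
`out = nums[3]` → out = 4
So out = 4

Answer: 4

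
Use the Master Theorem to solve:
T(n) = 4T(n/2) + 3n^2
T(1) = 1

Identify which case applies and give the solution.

a=4, b=2, f(n)=3n^2. log_2(4) = 2. Since c=2 = 2, Case 2 applies: T(n) = Θ(n^log_b(a) · log n) = O(n^2 log n).

Answer: O(n^2 log n) - Case 2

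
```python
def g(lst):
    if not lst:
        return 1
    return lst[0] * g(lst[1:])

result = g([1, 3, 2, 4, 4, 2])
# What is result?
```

Product over [1, 3, 2, 4, 4, 2] = 1 * 3 * 2 * 4 * 4 * 2 = 192

Answer: 192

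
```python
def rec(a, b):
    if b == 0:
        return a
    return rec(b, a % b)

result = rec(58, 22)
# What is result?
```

rec(58, 22) -> rec(22, 14) -> rec(14, 8) -> rec(8, 6) -> rec(6, 2) -> rec(2, 0) -> 2

Answer: 2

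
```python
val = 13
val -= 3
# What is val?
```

Trace:
`val = 13` → val = 13
`val -= 3` → val = 10
So val = 10

Answer: 10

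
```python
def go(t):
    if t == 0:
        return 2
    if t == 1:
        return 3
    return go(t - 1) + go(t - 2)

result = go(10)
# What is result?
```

Build up from base cases: go(0)=2, go(1)=3, go(2)=5, go(3)=8, go(4)=13, go(5)=21, go(6)=34, ..., go(10)=233

Answer: 233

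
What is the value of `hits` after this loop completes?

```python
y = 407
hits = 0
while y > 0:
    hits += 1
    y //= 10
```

Count digits by repeated division by 10
`hits` takes the values: 0 → 1 → 2 → 3

Answer: 3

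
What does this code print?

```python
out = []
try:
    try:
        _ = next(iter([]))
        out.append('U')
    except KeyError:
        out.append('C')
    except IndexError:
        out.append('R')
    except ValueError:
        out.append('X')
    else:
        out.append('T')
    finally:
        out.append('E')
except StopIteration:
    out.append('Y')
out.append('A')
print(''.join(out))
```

Execution trace: 'E' (finally) → 'Y' (outer except StopIteration) → 'A' (after the try/except). Output: EYA

Answer: EYA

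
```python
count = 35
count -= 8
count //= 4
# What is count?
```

Trace:
`count = 35` → count = 35
`count -= 8` → count = 27
`count //= 4` → count = 6
So count = 6

Answer: 6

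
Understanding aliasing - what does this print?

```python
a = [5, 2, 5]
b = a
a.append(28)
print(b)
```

Key concept: basic list aliasing.
Step by step:
`a = [5, 2, 5]` → a = [5, 2, 5]
`b = a` → b = [5, 2, 5] (same object as a)
`a.append(28)` → a = [5, 2, 5, 28] (same object as b); b = [5, 2, 5, 28] (same object as a)
`print(b)` → prints [5, 2, 5, 28]

Answer: [5, 2, 5, 28]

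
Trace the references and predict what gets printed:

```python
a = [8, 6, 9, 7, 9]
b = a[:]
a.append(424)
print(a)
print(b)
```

Key concept: slice [:] creates copy.
Step by step:
`a = [8, 6, 9, 7, 9]` → a = [8, 6, 9, 7, 9]
`b = a[:]` → b = [8, 6, 9, 7, 9]
`a.append(424)` → a = [8, 6, 9, 7, 9, 424]
`print(a)` → prints [8, 6, 9, 7, 9, 424]
`print(b)` → prints [8, 6, 9, 7, 9]

Answer:
[8, 6, 9, 7, 9, 424]
[8, 6, 9, 7, 9]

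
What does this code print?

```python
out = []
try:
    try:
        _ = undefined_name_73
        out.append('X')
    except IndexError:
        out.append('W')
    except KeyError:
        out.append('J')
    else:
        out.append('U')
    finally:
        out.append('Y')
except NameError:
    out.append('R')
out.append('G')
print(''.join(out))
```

Execution trace: 'Y' (finally) → 'R' (outer except NameError) → 'G' (after the try/except). Output: YRG

Answer: YRG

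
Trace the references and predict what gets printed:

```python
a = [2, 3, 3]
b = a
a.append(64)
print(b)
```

Key concept: basic list aliasing.
Step by step:
`a = [2, 3, 3]` → a = [2, 3, 3]
`b = a` → b = [2, 3, 3] (same object as a)
`a.append(64)` → a = [2, 3, 3, 64] (same object as b); b = [2, 3, 3, 64] (same object as a)
`print(b)` → prints [2, 3, 3, 64]

Answer: [2, 3, 3, 64]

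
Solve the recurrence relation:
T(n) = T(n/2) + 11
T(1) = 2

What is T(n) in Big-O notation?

Each step divides n by 2 and adds 11. After log_2(n) steps we reach T(1)=2. So T(n) = 11·log_2(n) + 2 = O(log n).

Answer: O(log n)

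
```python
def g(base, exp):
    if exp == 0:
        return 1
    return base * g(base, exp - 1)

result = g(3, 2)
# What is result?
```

g(3, 2) = 3 * 3 = 9

Answer: 9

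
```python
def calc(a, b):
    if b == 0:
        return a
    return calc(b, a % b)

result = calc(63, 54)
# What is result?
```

calc(63, 54) -> calc(54, 9) -> calc(9, 0) -> 9

Answer: 9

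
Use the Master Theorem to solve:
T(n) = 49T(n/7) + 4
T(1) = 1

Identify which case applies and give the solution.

a=49, b=7, f(n)=4. log_7(49) = 2. Since c=0 < 2, Case 1 applies: T(n) = Θ(n^log_b(a)) = O(n^2).

Answer: O(n^2) - Case 1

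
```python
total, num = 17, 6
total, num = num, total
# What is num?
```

Trace:
`total, num = 17, 6` → total = 17; num = 6
`total, num = num, total` → total = 6; num = 17
So num = 17

Answer: 17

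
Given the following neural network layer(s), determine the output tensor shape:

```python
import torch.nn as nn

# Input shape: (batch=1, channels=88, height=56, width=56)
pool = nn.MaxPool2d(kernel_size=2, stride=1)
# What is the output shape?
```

Input: (1, 88, 56, 56) -> Output: (1, 88, 55, 55)

Answer: (1, 88, 55, 55)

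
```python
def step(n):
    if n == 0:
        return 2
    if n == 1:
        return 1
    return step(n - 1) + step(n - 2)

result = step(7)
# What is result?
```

Build up from base cases: step(0)=2, step(1)=1, step(2)=3, step(3)=4, step(4)=7, step(5)=11, step(6)=18, ..., step(7)=29

Answer: 29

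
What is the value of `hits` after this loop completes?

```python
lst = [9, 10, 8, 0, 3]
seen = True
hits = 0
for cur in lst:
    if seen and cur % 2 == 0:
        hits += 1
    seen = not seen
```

Count even values at even positions
`hits` takes the values: 0 → 1

Answer: 1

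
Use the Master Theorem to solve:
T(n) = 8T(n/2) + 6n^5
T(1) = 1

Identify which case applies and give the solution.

a=8, b=2, f(n)=6n^5. log_2(8) = 3. Since c=5 > 3 and the regularity condition holds (8(n/2)^5 = (8/2^5)n^5 with 8/2^5 < 1), Case 3 applies: T(n) = Θ(f(n)) = O(n^5).

Answer: O(n^5) - Case 3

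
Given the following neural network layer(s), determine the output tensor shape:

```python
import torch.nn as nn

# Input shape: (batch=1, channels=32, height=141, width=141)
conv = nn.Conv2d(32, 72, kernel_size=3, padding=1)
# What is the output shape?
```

Input: (1, 32, 141, 141) -> Output: (1, 72, 141, 141)

Answer: (1, 72, 141, 141)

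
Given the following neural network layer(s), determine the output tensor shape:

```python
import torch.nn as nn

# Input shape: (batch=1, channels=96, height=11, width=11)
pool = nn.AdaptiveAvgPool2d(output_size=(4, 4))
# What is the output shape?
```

Input: (1, 96, 11, 11) -> Output: (1, 96, 4, 4)

Answer: (1, 96, 4, 4)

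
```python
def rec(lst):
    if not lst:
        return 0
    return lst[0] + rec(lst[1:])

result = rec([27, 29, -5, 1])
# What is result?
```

27 + 29 + (-5) + 1 + 0 = 52

Answer: 52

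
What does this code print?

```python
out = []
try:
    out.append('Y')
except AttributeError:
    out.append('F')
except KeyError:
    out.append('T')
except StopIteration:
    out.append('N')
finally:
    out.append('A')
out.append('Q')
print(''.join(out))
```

Execution trace: 'Y' (try body, no exception) → 'A' (finally) → 'Q' (after the try/except). Output: YAQ

Answer: YAQ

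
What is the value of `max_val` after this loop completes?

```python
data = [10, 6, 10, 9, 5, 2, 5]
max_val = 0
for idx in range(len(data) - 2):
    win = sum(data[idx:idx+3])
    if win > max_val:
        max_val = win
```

Max sum of 3-element window in [10, 6, 10, 9, 5, 2, 5]
`max_val` takes the values: 0 → 26

Answer: 26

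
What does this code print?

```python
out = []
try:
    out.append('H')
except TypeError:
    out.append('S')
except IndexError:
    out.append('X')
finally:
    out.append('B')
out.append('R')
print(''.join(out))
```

Execution trace: 'H' (try body, no exception) → 'B' (finally) → 'R' (after the try/except). Output: HBR

Answer: HBR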